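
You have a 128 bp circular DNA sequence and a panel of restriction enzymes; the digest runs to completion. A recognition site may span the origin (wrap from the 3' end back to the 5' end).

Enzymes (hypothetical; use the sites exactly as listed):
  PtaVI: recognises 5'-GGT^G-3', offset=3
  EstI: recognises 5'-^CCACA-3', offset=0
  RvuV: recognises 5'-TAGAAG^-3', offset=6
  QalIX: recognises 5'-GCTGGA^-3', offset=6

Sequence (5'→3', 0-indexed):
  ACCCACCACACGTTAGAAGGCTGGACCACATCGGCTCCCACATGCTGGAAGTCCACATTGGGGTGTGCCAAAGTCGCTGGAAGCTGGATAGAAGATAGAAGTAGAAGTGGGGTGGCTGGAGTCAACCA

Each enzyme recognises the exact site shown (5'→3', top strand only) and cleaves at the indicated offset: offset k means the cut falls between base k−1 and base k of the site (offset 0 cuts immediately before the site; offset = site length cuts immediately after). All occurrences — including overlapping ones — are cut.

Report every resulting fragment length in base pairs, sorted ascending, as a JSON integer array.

[3,6,6,6,6,7,7,7,12,12,12,13,14,17]

Per-enzyme occurrences:
  PtaVI (GGTG, off=3): starts [61, 110] → cuts [64, 113]
  EstI (CCACA, off=0): starts [5, 25, 37, 52] → cuts [5, 25, 37, 52]
  RvuV (TAGAAG, off=6): starts [13, 88, 95, 101] → cuts [19, 94, 101, 107]
  QalIX (GCTGGA, off=6): starts [19, 43, 75, 82, 114] → cuts [25, 49, 81, 88, 120]

Pooled cuts: [5, 19, 25, 37, 49, 52, 64, 81, 88, 94, 101, 107, 113, 120]

Fragments:
  5→19: 14 bp
  19→25: 6 bp
  25→37: 12 bp
  37→49: 12 bp
  49→52: 3 bp
  52→64: 12 bp
  64→81: 17 bp
  81→88: 7 bp
  88→94: 6 bp
  94→101: 7 bp
  101→107: 6 bp
  107→113: 6 bp
  113→120: 7 bp
  120→5 (wrap): 128-120+5 = 13 bp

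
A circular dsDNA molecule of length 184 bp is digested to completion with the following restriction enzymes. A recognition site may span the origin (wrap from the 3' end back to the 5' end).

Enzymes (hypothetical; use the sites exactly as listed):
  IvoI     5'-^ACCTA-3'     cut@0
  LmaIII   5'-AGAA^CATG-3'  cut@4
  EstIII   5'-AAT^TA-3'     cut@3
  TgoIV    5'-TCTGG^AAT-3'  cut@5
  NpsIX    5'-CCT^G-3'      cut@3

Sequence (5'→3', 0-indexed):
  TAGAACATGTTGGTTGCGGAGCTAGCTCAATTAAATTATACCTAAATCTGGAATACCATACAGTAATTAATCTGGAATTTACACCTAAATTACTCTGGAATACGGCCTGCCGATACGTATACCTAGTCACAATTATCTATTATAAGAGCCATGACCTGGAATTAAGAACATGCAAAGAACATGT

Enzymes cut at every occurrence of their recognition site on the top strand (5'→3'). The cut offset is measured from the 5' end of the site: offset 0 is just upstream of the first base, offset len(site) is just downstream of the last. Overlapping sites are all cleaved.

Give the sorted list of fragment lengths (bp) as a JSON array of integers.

Per-enzyme occurrences:
  IvoI ACCTA/0: at [39, 82, 120] ⇒ [39, 82, 120]
  LmaIII AGAACATG/4: at [1, 164, 175] ⇒ [5, 168, 179]
  EstIII AATTA/3: at [28, 33, 64, 87, 130, 159] ⇒ [31, 36, 67, 90, 133, 162]
  TgoIV TCTGGAAT/5: at [46, 70, 93] ⇒ [51, 75, 98]
  NpsIX CCTG/3: at [105, 154] ⇒ [108, 157]

All cut coordinates (distinct, sorted): [5, 31, 36, 39, 51, 67, 75, 82, 90, 98, 108, 120, 133, 157, 162, 168, 179]

Fragments:
  5→31: 26 bp
  31→36: 5 bp
  36→39: 3 bp
  39→51: 12 bp
  51→67: 16 bp
  67→75: 8 bp
  75→82: 7 bp
  82→90: 8 bp
  90→98: 8 bp
  98→108: 10 bp
  108→120: 12 bp
  120→133: 13 bp
  133→157: 24 bp
  157→162: 5 bp
  162→168: 6 bp
  168→179: 11 bp
  179→5 (wrap): 184-179+5 = 10 bp

[3,5,5,6,7,8,8,8,10,10,11,12,12,13,16,24,26]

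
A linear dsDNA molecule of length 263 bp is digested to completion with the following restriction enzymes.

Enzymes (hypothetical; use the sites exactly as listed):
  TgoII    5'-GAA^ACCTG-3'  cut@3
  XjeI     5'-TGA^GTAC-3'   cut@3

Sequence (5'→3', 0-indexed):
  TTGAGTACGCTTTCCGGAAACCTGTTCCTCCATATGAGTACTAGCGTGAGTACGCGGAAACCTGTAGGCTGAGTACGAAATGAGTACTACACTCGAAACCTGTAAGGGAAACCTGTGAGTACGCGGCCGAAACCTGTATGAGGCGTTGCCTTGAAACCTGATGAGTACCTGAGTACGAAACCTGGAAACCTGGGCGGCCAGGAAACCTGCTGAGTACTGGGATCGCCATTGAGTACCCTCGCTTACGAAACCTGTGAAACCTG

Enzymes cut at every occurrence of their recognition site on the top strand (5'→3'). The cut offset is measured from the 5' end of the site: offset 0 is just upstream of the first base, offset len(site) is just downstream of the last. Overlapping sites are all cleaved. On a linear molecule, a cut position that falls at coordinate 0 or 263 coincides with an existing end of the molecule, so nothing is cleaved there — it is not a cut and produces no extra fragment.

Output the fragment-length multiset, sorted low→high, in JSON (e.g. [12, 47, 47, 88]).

Scan for sites:
  TgoII (GAAACCTG, off=3): starts [16, 56, 94, 107, 128, 152, 176, 184, 201, 246, 255] → cuts [19, 59, 97, 110, 131, 155, 179, 187, 204, 249, 258]
  XjeI (TGAGTAC, off=3): starts [1, 34, 46, 69, 80, 115, 161, 169, 210, 229] → cuts [4, 37, 49, 72, 83, 118, 164, 172, 213, 232]

Pooled cuts: [4, 19, 37, 49, 59, 72, 83, 97, 110, 118, 131, 155, 164, 172, 179, 187, 204, 213, 232, 249, 258]

Fragment lengths:
  [0,4): 4 bp
  [4,19): 15 bp
  [19,37): 18 bp
  [37,49): 12 bp
  [49,59): 10 bp
  [59,72): 13 bp
  [72,83): 11 bp
  [83,97): 14 bp
  [97,110): 13 bp
  [110,118): 8 bp
  [118,131): 13 bp
  [131,155): 24 bp
  [155,164): 9 bp
  [164,172): 8 bp
  [172,179): 7 bp
  [179,187): 8 bp
  [187,204): 17 bp
  [204,213): 9 bp
  [213,232): 19 bp
  [232,249): 17 bp
  [249,258): 9 bp
  [258,263): 5 bp

[4,5,7,8,8,8,9,9,9,10,11,12,13,13,13,14,15,17,17,18,19,24]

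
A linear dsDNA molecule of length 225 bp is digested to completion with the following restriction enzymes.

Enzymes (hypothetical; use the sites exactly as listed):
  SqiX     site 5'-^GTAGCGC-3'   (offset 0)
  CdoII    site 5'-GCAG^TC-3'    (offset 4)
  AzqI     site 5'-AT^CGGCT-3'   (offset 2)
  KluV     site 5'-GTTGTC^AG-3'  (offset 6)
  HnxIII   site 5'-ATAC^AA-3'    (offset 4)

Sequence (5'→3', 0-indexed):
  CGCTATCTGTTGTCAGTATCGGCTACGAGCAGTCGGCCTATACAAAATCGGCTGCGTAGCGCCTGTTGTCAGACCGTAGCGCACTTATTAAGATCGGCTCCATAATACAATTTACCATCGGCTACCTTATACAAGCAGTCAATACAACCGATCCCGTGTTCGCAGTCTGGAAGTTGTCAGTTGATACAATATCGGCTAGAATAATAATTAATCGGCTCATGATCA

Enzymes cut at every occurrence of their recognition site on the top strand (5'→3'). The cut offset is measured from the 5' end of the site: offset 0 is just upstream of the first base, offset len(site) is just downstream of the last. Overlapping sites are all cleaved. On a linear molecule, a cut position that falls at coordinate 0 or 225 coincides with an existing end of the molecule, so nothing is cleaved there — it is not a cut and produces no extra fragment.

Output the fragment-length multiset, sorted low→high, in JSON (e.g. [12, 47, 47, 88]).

[5,5,5,5,6,7,7,9,10,11,13,13,13,14,14,14,15,19,20,20]

Site scan:
  SqiX GTAGCGC/0: at [55, 75] ⇒ [55, 75]
  CdoII GCAGTC/4: at [28, 134, 161] ⇒ [32, 138, 165]
  AzqI ATCGGCT/2: at [17, 46, 92, 116, 190, 210] ⇒ [19, 48, 94, 118, 192, 212]
  KluV GTTGTCAG/6: at [8, 64, 172] ⇒ [14, 70, 178]
  HnxIII ATACAA/4: at [39, 104, 128, 141, 183] ⇒ [43, 108, 132, 145, 187]

Pooled cuts: [14, 19, 32, 43, 48, 55, 70, 75, 94, 108, 118, 132, 138, 145, 165, 178, 187, 192, 212]

Fragment lengths:
  [0,14): 14 bp
  [14,19): 5 bp
  [19,32): 13 bp
  [32,43): 11 bp
  [43,48): 5 bp
  [48,55): 7 bp
  [55,70): 15 bp
  [70,75): 5 bp
  [75,94): 19 bp
  [94,108): 14 bp
  [108,118): 10 bp
  [118,132): 14 bp
  [132,138): 6 bp
  [138,145): 7 bp
  [145,165): 20 bp
  [165,178): 13 bp
  [178,187): 9 bp
  [187,192): 5 bp
  [192,212): 20 bp
  [212,225): 13 bp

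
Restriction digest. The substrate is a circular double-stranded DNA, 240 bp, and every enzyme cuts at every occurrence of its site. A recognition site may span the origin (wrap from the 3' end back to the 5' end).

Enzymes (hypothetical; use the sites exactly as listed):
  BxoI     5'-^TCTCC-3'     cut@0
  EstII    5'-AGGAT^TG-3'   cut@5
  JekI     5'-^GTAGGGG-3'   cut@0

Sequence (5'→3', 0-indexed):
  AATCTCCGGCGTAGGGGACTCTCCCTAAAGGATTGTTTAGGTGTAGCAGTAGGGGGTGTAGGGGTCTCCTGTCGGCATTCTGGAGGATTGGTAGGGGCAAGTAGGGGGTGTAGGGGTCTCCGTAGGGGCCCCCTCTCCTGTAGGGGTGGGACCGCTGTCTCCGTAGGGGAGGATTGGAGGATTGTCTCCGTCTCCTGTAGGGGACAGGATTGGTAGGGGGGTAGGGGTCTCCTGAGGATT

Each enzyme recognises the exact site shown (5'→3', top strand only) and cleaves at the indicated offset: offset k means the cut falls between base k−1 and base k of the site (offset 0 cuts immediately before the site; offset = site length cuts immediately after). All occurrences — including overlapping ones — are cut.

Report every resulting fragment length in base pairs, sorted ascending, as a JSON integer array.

Scan for sites:
  BxoI (TCTCC, off=0): starts [2, 19, 64, 116, 133, 157, 184, 190, 227] → cuts [2, 19, 64, 116, 133, 157, 184, 190, 227]
  EstII (AGGATTG, off=5): starts [28, 83, 169, 177, 205] → cuts [33, 88, 174, 182, 210]
  JekI (GTAGGGG, off=0): starts [10, 48, 57, 90, 100, 109, 121, 139, 162, 196, 212, 220] → cuts [10, 48, 57, 90, 100, 109, 121, 139, 162, 196, 212, 220]

All cut coordinates (distinct, sorted): [2, 10, 19, 33, 48, 57, 64, 88, 90, 100, 109, 116, 121, 133, 139, 157, 162, 174, 182, 184, 190, 196, 210, 212, 220, 227]

Fragments:
  2→10: 8 bp
  10→19: 9 bp
  19→33: 14 bp
  33→48: 15 bp
  48→57: 9 bp
  57→64: 7 bp
  64→88: 24 bp
  88→90: 2 bp
  90→100: 10 bp
  100→109: 9 bp
  109→116: 7 bp
  116→121: 5 bp
  121→133: 12 bp
  133→139: 6 bp
  139→157: 18 bp
  157→162: 5 bp
  162→174: 12 bp
  174→182: 8 bp
  182→184: 2 bp
  184→190: 6 bp
  190→196: 6 bp
  196→210: 14 bp
  210→212: 2 bp
  212→220: 8 bp
  220→227: 7 bp
  227→2 (wrap): 240-227+2 = 15 bp

[2,2,2,5,5,6,6,6,7,7,7,8,8,8,9,9,9,10,12,12,14,14,15,15,18,24]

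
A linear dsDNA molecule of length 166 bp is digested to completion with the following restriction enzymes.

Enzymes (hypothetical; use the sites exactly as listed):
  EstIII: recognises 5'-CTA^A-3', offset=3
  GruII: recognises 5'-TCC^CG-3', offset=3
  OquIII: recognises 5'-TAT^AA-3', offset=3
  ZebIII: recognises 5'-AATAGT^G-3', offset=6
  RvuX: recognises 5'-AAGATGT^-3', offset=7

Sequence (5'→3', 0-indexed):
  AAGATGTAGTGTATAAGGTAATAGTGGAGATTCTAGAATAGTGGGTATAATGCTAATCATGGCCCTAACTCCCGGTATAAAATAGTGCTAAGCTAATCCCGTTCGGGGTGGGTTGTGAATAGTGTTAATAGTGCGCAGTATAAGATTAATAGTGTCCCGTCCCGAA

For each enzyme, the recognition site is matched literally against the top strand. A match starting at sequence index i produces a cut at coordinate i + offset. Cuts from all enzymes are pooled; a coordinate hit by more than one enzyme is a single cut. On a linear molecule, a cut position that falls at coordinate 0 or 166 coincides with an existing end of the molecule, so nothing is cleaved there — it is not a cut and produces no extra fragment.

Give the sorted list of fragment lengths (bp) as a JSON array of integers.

[4,4,4,4,5,5,5,6,6,7,7,7,8,9,9,11,12,12,17,24]

Site scan:
  EstIII CTAA/3: at [52, 64, 87, 92] ⇒ [55, 67, 90, 95]
  GruII TCCCG/3: at [69, 96, 154, 159] ⇒ [72, 99, 157, 162]
  OquIII TATAA/3: at [11, 45, 75, 138] ⇒ [14, 48, 78, 141]
  ZebIII AATAGTG/6: at [19, 36, 80, 117, 126, 147] ⇒ [25, 42, 86, 123, 132, 153]
  RvuX AAGATGT/7: at [0] ⇒ [7]

All cut coordinates (distinct, sorted): [7, 14, 25, 42, 48, 55, 67, 72, 78, 86, 90, 95, 99, 123, 132, 141, 153, 157, 162]

Fragment lengths:
  [0,7): 7 bp
  [7,14): 7 bp
  [14,25): 11 bp
  [25,42): 17 bp
  [42,48): 6 bp
  [48,55): 7 bp
  [55,67): 12 bp
  [67,72): 5 bp
  [72,78): 6 bp
  [78,86): 8 bp
  [86,90): 4 bp
  [90,95): 5 bp
  [95,99): 4 bp
  [99,123): 24 bp
  [123,132): 9 bp
  [132,141): 9 bp
  [141,153): 12 bp
  [153,157): 4 bp
  [157,162): 5 bp
  [162,166): 4 bp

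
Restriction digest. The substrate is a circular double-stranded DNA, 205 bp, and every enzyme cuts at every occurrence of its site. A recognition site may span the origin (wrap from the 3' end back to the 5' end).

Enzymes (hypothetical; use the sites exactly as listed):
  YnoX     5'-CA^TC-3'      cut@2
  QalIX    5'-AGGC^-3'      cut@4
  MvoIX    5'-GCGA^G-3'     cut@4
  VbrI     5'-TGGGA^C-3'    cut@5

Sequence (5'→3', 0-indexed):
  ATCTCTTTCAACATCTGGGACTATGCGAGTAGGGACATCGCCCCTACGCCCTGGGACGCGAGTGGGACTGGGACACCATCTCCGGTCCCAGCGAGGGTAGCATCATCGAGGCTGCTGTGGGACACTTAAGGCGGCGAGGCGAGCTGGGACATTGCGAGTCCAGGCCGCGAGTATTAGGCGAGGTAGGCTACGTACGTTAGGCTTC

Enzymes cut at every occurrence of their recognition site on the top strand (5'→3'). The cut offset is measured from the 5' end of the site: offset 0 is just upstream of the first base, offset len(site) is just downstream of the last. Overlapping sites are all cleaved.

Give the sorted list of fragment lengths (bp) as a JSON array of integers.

Scan for sites:
  YnoX CATC/2: at [11, 35, 76, 100, 103, 204] ⇒ [1, 13, 37, 78, 102, 105]
  QalIX AGGC/4: at [108, 128, 136, 161, 175, 184, 198] ⇒ [112, 132, 140, 165, 179, 188, 202]
  MvoIX GCGAG/4: at [24, 57, 90, 133, 138, 153, 166, 177] ⇒ [28, 61, 94, 137, 142, 157, 170, 181]
  VbrI TGGGAC/5: at [15, 51, 62, 68, 117, 144] ⇒ [20, 56, 67, 73, 122, 149]

Pooled cuts: [1, 13, 20, 28, 37, 56, 61, 67, 73, 78, 94, 102, 105, 112, 122, 132, 137, 140, 142, 149, 157, 165, 170, 179, 181, 188, 202]

Fragment lengths:
  1→13: 12 bp
  13→20: 7 bp
  20→28: 8 bp
  28→37: 9 bp
  37→56: 19 bp
  56→61: 5 bp
  61→67: 6 bp
  67→73: 6 bp
  73→78: 5 bp
  78→94: 16 bp
  94→102: 8 bp
  102→105: 3 bp
  105→112: 7 bp
  112→122: 10 bp
  122→132: 10 bp
  132→137: 5 bp
  137→140: 3 bp
  140→142: 2 bp
  142→149: 7 bp
  149→157: 8 bp
  157→165: 8 bp
  165→170: 5 bp
  170→179: 9 bp
  179→181: 2 bp
  181→188: 7 bp
  188→202: 14 bp
  202→1 (wrap): 205-202+1 = 4 bp

[2,2,3,3,4,5,5,5,5,6,6,7,7,7,7,8,8,8,8,9,9,10,10,12,14,16,19]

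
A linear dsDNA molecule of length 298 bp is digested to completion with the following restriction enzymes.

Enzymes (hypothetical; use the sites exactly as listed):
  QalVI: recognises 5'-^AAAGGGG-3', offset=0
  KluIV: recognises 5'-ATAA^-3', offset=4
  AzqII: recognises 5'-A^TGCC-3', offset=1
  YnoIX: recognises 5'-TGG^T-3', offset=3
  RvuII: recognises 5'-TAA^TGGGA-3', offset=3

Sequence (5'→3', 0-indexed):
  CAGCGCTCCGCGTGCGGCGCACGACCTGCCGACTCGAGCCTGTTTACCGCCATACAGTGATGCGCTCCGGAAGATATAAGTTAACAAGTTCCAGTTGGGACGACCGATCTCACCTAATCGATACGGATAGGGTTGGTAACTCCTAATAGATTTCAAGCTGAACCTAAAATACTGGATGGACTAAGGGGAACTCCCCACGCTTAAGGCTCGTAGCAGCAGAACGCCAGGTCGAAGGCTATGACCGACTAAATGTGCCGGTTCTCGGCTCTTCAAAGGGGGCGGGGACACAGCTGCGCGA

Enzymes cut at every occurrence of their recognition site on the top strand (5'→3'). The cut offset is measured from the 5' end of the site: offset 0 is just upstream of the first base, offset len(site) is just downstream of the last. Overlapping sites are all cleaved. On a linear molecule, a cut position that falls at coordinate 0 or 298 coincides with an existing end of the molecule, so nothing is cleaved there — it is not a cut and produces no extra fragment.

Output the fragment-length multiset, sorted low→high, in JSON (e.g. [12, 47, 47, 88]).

Site scan:
  QalVI AAAGGGG/0: at [271] ⇒ [271]
  KluIV ATAA/4: at [75] ⇒ [79]
  AzqII (ATGCC, off=1): no sites
  YnoIX TGGT/3: at [133] ⇒ [136]
  RvuII (TAATGGGA, off=3): no sites

All cut coordinates (distinct, sorted): [79, 136, 271]

Fragment lengths:
  [0,79): 79 bp
  [79,136): 57 bp
  [136,271): 135 bp
  [271,298): 27 bp

[27,57,79,135]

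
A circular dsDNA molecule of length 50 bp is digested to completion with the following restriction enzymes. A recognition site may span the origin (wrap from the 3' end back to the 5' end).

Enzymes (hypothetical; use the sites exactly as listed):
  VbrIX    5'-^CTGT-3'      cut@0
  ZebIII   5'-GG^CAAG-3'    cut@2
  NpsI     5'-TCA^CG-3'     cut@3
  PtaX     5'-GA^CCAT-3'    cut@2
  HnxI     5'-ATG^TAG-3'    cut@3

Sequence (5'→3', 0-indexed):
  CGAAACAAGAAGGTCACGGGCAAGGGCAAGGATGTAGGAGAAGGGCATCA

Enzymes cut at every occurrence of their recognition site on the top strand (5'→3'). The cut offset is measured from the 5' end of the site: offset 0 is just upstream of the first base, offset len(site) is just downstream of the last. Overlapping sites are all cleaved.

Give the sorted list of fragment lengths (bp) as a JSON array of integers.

Site scan:
  VbrIX (CTGT, off=0): no sites
  ZebIII GGCAAG/2: at [18, 24] ⇒ [20, 26]
  NpsI TCACG/3: at [13, 47] ⇒ [0, 16]
  PtaX (GACCAT, off=2): no sites
  HnxI ATGTAG/3: at [31] ⇒ [34]

Pooled cuts: [0, 16, 20, 26, 34]

Fragments:
  0→16: 16 bp
  16→20: 4 bp
  20→26: 6 bp
  26→34: 8 bp
  34→0 (wrap): 50-34+0 = 16 bp

[4,6,8,16,16]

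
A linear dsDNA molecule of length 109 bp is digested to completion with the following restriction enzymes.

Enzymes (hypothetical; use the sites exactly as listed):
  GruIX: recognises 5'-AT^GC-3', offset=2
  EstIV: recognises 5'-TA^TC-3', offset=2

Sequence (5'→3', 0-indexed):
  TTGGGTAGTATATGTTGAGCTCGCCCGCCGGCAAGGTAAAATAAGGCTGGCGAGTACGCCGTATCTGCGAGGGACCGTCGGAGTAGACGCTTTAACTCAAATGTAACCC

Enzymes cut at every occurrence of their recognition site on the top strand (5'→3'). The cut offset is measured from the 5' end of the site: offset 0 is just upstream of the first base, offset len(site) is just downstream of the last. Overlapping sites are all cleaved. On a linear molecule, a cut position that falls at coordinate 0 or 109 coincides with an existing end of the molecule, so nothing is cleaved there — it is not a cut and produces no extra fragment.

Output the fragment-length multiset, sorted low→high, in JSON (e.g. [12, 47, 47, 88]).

[46,63]

Site scan:
  GruIX (ATGC, off=2): no sites
  EstIV (TATC, off=2): starts [61] → cuts [63]

All cut coordinates (distinct, sorted): [63]

Fragments:
  [0,63): 63 bp
  [63,109): 46 bp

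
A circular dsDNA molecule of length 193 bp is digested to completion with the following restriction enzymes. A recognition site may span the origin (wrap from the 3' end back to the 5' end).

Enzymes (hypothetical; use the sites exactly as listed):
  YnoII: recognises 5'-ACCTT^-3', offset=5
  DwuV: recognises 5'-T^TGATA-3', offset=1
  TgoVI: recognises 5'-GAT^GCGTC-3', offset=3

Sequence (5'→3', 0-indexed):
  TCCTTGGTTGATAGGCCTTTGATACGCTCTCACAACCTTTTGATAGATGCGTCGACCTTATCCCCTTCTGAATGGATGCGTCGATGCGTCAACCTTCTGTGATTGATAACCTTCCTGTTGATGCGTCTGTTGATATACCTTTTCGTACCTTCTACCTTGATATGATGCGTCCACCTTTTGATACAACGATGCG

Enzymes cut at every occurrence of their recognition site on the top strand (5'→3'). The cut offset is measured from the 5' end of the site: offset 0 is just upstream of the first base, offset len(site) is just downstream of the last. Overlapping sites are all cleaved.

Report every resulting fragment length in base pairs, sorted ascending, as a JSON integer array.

Scan for sites:
  YnoII ACCTT/5: at [34, 54, 91, 108, 136, 146, 153, 172] ⇒ [39, 59, 96, 113, 141, 151, 158, 177]
  DwuV TTGATA/1: at [7, 18, 39, 102, 129, 156, 177] ⇒ [8, 19, 40, 103, 130, 157, 178]
  TgoVI GATGCGTC/3: at [45, 74, 82, 119, 163, 187] ⇒ [48, 77, 85, 122, 166, 190]

All cut coordinates (distinct, sorted): [8, 19, 39, 40, 48, 59, 77, 85, 96, 103, 113, 122, 130, 141, 151, 157, 158, 166, 177, 178, 190]

Fragment lengths:
  8→19: 11 bp
  19→39: 20 bp
  39→40: 1 bp
  40→48: 8 bp
  48→59: 11 bp
  59→77: 18 bp
  77→85: 8 bp
  85→96: 11 bp
  96→103: 7 bp
  103→113: 10 bp
  113→122: 9 bp
  122→130: 8 bp
  130→141: 11 bp
  141→151: 10 bp
  151→157: 6 bp
  157→158: 1 bp
  158→166: 8 bp
  166→177: 11 bp
  177→178: 1 bp
  178→190: 12 bp
  190→8 (wrap): 193-190+8 = 11 bp

[1,1,1,6,7,8,8,8,8,9,10,10,11,11,11,11,11,11,12,18,20]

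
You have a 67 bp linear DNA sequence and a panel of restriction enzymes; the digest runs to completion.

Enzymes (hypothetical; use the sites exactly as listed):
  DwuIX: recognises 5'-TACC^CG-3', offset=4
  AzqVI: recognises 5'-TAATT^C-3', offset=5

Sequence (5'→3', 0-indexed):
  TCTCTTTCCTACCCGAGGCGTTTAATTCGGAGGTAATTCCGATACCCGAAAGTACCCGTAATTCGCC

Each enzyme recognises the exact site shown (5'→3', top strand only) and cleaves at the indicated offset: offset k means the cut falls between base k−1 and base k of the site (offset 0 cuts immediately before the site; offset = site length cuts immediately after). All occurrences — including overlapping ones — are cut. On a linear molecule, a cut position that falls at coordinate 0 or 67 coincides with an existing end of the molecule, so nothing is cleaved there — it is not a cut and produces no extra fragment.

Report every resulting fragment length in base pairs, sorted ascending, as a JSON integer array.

[4,7,8,10,11,13,14]

Site scan:
  DwuIX (TACCCG, off=4): starts [9, 42, 52] → cuts [13, 46, 56]
  AzqVI (TAATTC, off=5): starts [22, 33, 58] → cuts [27, 38, 63]

Pooled cuts: [13, 27, 38, 46, 56, 63]

Fragment lengths:
  [0,13): 13 bp
  [13,27): 14 bp
  [27,38): 11 bp
  [38,46): 8 bp
  [46,56): 10 bp
  [56,63): 7 bp
  [63,67): 4 bp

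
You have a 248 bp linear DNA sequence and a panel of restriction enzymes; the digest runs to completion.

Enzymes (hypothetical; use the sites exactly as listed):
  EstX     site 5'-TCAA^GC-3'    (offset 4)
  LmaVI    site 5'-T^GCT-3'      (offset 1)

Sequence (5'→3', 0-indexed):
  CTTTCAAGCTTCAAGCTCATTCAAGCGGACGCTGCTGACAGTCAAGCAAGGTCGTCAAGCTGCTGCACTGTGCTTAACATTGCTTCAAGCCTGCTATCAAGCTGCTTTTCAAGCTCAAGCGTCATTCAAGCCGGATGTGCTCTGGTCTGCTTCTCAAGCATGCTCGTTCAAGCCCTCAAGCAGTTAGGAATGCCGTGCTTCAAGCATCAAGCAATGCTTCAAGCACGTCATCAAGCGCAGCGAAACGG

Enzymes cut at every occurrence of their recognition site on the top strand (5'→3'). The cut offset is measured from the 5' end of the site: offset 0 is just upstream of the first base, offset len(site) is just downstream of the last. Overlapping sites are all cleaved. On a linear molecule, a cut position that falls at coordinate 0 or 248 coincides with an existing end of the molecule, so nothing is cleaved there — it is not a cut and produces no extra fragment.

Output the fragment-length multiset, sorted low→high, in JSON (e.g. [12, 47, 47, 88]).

[3,3,4,4,5,6,7,7,7,7,7,7,8,8,9,9,9,9,10,10,10,10,10,11,12,12,13,14,17]

Scan for sites:
  EstX (TCAAGC, off=4): starts [3, 10, 20, 41, 54, 84, 96, 108, 114, 125, 153, 167, 175, 199, 206, 218, 230] → cuts [7, 14, 24, 45, 58, 88, 100, 112, 118, 129, 157, 171, 179, 203, 210, 222, 234]
  LmaVI (TGCT, off=1): starts [32, 60, 70, 80, 91, 102, 137, 147, 160, 195, 214] → cuts [33, 61, 71, 81, 92, 103, 138, 148, 161, 196, 215]

All cut coordinates (distinct, sorted): [7, 14, 24, 33, 45, 58, 61, 71, 81, 88, 92, 100, 103, 112, 118, 129, 138, 148, 157, 161, 171, 179, 196, 203, 210, 215, 222, 234]

Fragments:
  [0,7): 7 bp
  [7,14): 7 bp
  [14,24): 10 bp
  [24,33): 9 bp
  [33,45): 12 bp
  [45,58): 13 bp
  [58,61): 3 bp
  [61,71): 10 bp
  [71,81): 10 bp
  [81,88): 7 bp
  [88,92): 4 bp
  [92,100): 8 bp
  [100,103): 3 bp
  [103,112): 9 bp
  [112,118): 6 bp
  [118,129): 11 bp
  [129,138): 9 bp
  [138,148): 10 bp
  [148,157): 9 bp
  [157,161): 4 bp
  [161,171): 10 bp
  [171,179): 8 bp
  [179,196): 17 bp
  [196,203): 7 bp
  [203,210): 7 bp
  [210,215): 5 bp
  [215,222): 7 bp
  [222,234): 12 bp
  [234,248): 14 bp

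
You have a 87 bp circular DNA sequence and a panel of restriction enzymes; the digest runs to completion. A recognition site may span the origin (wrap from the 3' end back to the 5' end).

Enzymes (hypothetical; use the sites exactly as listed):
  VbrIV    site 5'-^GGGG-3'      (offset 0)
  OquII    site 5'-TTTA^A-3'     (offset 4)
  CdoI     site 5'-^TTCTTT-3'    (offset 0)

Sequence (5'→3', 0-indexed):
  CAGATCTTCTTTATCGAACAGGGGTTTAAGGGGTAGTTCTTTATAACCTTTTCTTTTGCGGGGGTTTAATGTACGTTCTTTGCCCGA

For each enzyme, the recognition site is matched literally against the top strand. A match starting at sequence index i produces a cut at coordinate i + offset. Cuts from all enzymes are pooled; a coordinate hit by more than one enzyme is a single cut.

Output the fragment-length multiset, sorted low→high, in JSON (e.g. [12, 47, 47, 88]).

Site scan:
  VbrIV (GGGG, off=0): starts [20, 29, 59, 60] → cuts [20, 29, 59, 60]
  OquII (TTTAA, off=4): starts [24, 64] → cuts [28, 68]
  CdoI (TTCTTT, off=0): starts [6, 36, 50, 75] → cuts [6, 36, 50, 75]

Pooled cuts: [6, 20, 28, 29, 36, 50, 59, 60, 68, 75]

Fragments:
  6→20: 14 bp
  20→28: 8 bp
  28→29: 1 bp
  29→36: 7 bp
  36→50: 14 bp
  50→59: 9 bp
  59→60: 1 bp
  60→68: 8 bp
  68→75: 7 bp
  75→6 (wrap): 87-75+6 = 18 bp

[1,1,7,7,8,8,9,14,14,18]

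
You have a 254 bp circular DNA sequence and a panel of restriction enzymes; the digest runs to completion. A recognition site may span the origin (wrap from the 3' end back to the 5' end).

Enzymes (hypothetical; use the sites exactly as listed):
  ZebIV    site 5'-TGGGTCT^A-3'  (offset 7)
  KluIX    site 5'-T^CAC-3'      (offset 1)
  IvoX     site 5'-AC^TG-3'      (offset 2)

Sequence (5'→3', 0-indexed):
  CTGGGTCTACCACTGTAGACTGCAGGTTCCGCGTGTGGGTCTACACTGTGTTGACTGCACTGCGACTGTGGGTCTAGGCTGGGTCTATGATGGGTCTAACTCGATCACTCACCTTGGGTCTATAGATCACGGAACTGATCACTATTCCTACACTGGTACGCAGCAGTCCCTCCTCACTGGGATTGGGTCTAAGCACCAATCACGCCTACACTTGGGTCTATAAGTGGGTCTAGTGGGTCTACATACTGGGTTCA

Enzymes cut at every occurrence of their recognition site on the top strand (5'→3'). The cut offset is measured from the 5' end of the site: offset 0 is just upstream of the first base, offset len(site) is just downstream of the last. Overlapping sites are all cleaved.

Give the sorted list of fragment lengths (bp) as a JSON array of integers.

Per-enzyme occurrences:
  ZebIV TGGGTCTA/7: at [1, 35, 68, 79, 90, 114, 183, 212, 224, 233] ⇒ [8, 42, 75, 86, 97, 121, 190, 219, 231, 240]
  KluIX TCAC/1: at [104, 108, 126, 138, 173, 199, 251] ⇒ [105, 109, 127, 139, 174, 200, 252]
  IvoX ACTG/2: at [11, 18, 44, 53, 58, 64, 133, 151, 175, 244, 253] ⇒ [1, 13, 20, 46, 55, 60, 66, 135, 153, 177, 246]

All cut coordinates (distinct, sorted): [1, 8, 13, 20, 42, 46, 55, 60, 66, 75, 86, 97, 105, 109, 121, 127, 135, 139, 153, 174, 177, 190, 200, 219, 231, 240, 246, 252]

Fragment lengths:
  1→8: 7 bp
  8→13: 5 bp
  13→20: 7 bp
  20→42: 22 bp
  42→46: 4 bp
  46→55: 9 bp
  55→60: 5 bp
  60→66: 6 bp
  66→75: 9 bp
  75→86: 11 bp
  86→97: 11 bp
  97→105: 8 bp
  105→109: 4 bp
  109→121: 12 bp
  121→127: 6 bp
  127→135: 8 bp
  135→139: 4 bp
  139→153: 14 bp
  153→174: 21 bp
  174→177: 3 bp
  177→190: 13 bp
  190→200: 10 bp
  200→219: 19 bp
  219→231: 12 bp
  231→240: 9 bp
  240→246: 6 bp
  246→252: 6 bp
  252→1 (wrap): 254-252+1 = 3 bp

[3,3,4,4,4,5,5,6,6,6,6,7,7,8,8,9,9,9,10,11,11,12,12,13,14,19,21,22]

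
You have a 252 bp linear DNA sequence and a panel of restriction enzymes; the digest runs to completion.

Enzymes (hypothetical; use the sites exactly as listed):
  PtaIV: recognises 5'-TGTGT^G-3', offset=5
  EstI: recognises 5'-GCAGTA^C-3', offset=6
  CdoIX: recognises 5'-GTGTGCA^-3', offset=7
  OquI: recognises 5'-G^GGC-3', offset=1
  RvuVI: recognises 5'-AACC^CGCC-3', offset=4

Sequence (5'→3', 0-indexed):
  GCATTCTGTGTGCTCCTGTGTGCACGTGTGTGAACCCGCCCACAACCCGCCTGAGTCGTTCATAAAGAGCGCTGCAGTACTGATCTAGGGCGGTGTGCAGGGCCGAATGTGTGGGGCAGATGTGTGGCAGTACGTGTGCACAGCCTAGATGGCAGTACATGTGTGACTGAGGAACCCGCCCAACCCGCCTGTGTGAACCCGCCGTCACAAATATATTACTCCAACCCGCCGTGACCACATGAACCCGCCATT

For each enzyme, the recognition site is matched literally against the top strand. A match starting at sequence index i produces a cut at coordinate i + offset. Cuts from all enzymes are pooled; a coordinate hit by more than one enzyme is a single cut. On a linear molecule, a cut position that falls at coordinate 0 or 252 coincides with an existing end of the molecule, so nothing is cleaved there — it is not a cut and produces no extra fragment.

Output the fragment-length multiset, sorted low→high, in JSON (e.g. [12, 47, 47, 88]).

Per-enzyme occurrences:
  PtaIV (TGTGTG, off=5): starts [6, 16, 26, 107, 120, 159, 189] → cuts [11, 21, 31, 112, 125, 164, 194]
  EstI (GCAGTAC, off=6): starts [73, 126, 151] → cuts [79, 132, 157]
  CdoIX (GTGTGCA, off=7): starts [17, 92, 133] → cuts [24, 99, 140]
  OquI (GGGC, off=1): starts [87, 99, 113] → cuts [88, 100, 114]
  RvuVI (AACCCGCC, off=4): starts [32, 43, 172, 181, 195, 222, 241] → cuts [36, 47, 176, 185, 199, 226, 245]

All cut coordinates (distinct, sorted): [11, 21, 24, 31, 36, 47, 79, 88, 99, 100, 112, 114, 125, 132, 140, 157, 164, 176, 185, 194, 199, 226, 245]

Fragment lengths:
  [0,11): 11 bp
  [11,21): 10 bp
  [21,24): 3 bp
  [24,31): 7 bp
  [31,36): 5 bp
  [36,47): 11 bp
  [47,79): 32 bp
  [79,88): 9 bp
  [88,99): 11 bp
  [99,100): 1 bp
  [100,112): 12 bp
  [112,114): 2 bp
  [114,125): 11 bp
  [125,132): 7 bp
  [132,140): 8 bp
  [140,157): 17 bp
  [157,164): 7 bp
  [164,176): 12 bp
  [176,185): 9 bp
  [185,194): 9 bp
  [194,199): 5 bp
  [199,226): 27 bp
  [226,245): 19 bp
  [245,252): 7 bp

[1,2,3,5,5,7,7,7,7,8,9,9,9,10,11,11,11,11,12,12,17,19,27,32]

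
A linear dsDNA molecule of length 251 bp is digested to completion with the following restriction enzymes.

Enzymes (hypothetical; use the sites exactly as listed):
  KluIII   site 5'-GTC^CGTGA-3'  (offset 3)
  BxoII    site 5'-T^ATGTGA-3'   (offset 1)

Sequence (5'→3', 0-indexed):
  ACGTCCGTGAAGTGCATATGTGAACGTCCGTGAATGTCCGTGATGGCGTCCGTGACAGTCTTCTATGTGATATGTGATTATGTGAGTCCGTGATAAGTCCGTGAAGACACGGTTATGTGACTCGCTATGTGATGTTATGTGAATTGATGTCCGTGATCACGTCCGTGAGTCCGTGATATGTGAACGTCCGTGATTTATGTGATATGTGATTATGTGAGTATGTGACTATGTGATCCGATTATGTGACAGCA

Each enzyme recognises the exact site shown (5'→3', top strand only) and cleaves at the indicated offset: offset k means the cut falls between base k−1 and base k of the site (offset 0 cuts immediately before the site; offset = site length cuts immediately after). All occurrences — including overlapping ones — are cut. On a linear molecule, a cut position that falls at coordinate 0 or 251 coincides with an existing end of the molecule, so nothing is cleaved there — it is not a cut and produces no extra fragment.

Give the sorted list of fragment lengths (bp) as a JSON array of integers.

[5,6,7,7,8,8,8,8,8,8,9,10,10,11,11,11,11,12,12,12,12,13,14,15,15]

Site scan:
  KluIII GTCCGTGA/3: at [2, 25, 35, 47, 85, 96, 148, 160, 168, 185] ⇒ [5, 28, 38, 50, 88, 99, 151, 163, 171, 188]
  BxoII TATGTGA/1: at [16, 63, 70, 78, 113, 125, 135, 176, 195, 202, 210, 218, 226, 239] ⇒ [17, 64, 71, 79, 114, 126, 136, 177, 196, 203, 211, 219, 227, 240]

All cut coordinates (distinct, sorted): [5, 17, 28, 38, 50, 64, 71, 79, 88, 99, 114, 126, 136, 151, 163, 171, 177, 188, 196, 203, 211, 219, 227, 240]

Fragments:
  [0,5): 5 bp
  [5,17): 12 bp
  [17,28): 11 bp
  [28,38): 10 bp
  [38,50): 12 bp
  [50,64): 14 bp
  [64,71): 7 bp
  [71,79): 8 bp
  [79,88): 9 bp
  [88,99): 11 bp
  [99,114): 15 bp
  [114,126): 12 bp
  [126,136): 10 bp
  [136,151): 15 bp
  [151,163): 12 bp
  [163,171): 8 bp
  [171,177): 6 bp
  [177,188): 11 bp
  [188,196): 8 bp
  [196,203): 7 bp
  [203,211): 8 bp
  [211,219): 8 bp
  [219,227): 8 bp
  [227,240): 13 bp
  [240,251): 11 bp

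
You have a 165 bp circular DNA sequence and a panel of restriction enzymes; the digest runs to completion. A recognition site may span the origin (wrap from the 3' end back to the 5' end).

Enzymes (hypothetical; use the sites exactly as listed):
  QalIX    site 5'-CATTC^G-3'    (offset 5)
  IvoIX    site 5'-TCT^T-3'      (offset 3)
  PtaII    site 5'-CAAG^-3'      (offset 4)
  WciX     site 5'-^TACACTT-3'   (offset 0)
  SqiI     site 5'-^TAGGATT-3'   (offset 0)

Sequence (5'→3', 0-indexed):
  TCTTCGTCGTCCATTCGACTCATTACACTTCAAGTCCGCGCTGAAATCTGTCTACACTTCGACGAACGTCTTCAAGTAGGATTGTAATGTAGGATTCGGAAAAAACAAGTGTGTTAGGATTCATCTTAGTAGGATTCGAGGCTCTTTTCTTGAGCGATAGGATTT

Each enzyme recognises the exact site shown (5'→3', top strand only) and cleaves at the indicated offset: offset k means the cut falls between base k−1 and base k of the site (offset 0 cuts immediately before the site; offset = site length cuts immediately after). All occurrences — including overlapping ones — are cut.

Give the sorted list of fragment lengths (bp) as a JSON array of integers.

Site scan:
  QalIX (CATTCG, off=5): starts [11] → cuts [16]
  IvoIX (TCTT, off=3): starts [0, 68, 123, 142, 147] → cuts [3, 71, 126, 145, 150]
  PtaII (CAAG, off=4): starts [30, 72, 105] → cuts [34, 76, 109]
  WciX (TACACTT, off=0): starts [23, 52] → cuts [23, 52]
  SqiI (TAGGATT, off=0): starts [76, 89, 114, 129, 157] → cuts [76, 89, 114, 129, 157]

Pooled cuts: [3, 16, 23, 34, 52, 71, 76, 89, 109, 114, 126, 129, 145, 150, 157]

Fragments:
  3→16: 13 bp
  16→23: 7 bp
  23→34: 11 bp
  34→52: 18 bp
  52→71: 19 bp
  71→76: 5 bp
  76→89: 13 bp
  89→109: 20 bp
  109→114: 5 bp
  114→126: 12 bp
  126→129: 3 bp
  129→145: 16 bp
  145→150: 5 bp
  150→157: 7 bp
  157→3 (wrap): 165-157+3 = 11 bp

[3,5,5,5,7,7,11,11,12,13,13,16,18,19,20]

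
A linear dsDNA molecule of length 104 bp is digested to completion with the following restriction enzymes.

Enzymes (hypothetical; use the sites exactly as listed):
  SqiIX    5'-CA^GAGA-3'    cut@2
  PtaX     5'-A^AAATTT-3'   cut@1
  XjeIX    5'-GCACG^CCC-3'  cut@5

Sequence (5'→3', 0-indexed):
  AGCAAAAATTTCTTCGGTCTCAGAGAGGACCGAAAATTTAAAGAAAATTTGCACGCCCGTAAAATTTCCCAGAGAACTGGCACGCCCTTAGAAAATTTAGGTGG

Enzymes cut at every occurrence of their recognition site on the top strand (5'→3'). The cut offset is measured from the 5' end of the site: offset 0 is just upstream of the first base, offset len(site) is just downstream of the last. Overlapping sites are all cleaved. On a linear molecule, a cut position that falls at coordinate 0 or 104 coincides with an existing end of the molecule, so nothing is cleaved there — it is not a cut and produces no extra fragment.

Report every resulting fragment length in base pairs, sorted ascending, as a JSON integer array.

[5,6,8,10,11,11,11,12,13,17]

Site scan:
  SqiIX CAGAGA/2: at [20, 69] ⇒ [22, 71]
  PtaX AAAATTT/1: at [4, 32, 43, 60, 91] ⇒ [5, 33, 44, 61, 92]
  XjeIX GCACGCCC/5: at [50, 79] ⇒ [55, 84]

Pooled cuts: [5, 22, 33, 44, 55, 61, 71, 84, 92]

Fragments:
  [0,5): 5 bp
  [5,22): 17 bp
  [22,33): 11 bp
  [33,44): 11 bp
  [44,55): 11 bp
  [55,61): 6 bp
  [61,71): 10 bp
  [71,84): 13 bp
  [84,92): 8 bp
  [92,104): 12 bp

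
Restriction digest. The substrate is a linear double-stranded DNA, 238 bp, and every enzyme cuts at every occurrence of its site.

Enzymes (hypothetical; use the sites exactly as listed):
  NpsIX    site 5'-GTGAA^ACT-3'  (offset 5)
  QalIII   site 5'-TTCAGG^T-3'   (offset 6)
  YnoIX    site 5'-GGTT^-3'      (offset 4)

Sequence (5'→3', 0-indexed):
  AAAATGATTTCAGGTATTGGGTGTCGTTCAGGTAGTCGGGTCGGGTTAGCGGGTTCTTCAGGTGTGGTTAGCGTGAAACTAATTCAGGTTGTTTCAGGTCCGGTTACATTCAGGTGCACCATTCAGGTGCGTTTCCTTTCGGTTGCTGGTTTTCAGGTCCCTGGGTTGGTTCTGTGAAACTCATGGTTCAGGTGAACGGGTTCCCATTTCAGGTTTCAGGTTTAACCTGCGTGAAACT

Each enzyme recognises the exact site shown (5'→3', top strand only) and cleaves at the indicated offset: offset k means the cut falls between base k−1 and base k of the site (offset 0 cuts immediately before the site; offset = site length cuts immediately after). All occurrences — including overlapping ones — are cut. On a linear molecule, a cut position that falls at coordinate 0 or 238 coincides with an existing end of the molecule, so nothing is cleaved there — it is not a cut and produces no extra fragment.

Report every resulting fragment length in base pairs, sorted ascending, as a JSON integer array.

Scan for sites:
  NpsIX (GTGAAACT, off=5): starts [72, 173, 230] → cuts [77, 178, 235]
  QalIII (TTCAGGT, off=6): starts [8, 26, 56, 82, 92, 108, 121, 151, 186, 207, 214] → cuts [14, 32, 62, 88, 98, 114, 127, 157, 192, 213, 220]
  YnoIX (GGTT, off=4): starts [43, 51, 65, 86, 101, 140, 147, 163, 167, 184, 198, 211, 218] → cuts [47, 55, 69, 90, 105, 144, 151, 167, 171, 188, 202, 215, 222]

Pooled cuts: [14, 32, 47, 55, 62, 69, 77, 88, 90, 98, 105, 114, 127, 144, 151, 157, 167, 171, 178, 188, 192, 202, 213, 215, 220, 222, 235]

Fragment lengths:
  [0,14): 14 bp
  [14,32): 18 bp
  [32,47): 15 bp
  [47,55): 8 bp
  [55,62): 7 bp
  [62,69): 7 bp
  [69,77): 8 bp
  [77,88): 11 bp
  [88,90): 2 bp
  [90,98): 8 bp
  [98,105): 7 bp
  [105,114): 9 bp
  [114,127): 13 bp
  [127,144): 17 bp
  [144,151): 7 bp
  [151,157): 6 bp
  [157,167): 10 bp
  [167,171): 4 bp
  [171,178): 7 bp
  [178,188): 10 bp
  [188,192): 4 bp
  [192,202): 10 bp
  [202,213): 11 bp
  [213,215): 2 bp
  [215,220): 5 bp
  [220,222): 2 bp
  [222,235): 13 bp
  [235,238): 3 bp

[2,2,2,3,4,4,5,6,7,7,7,7,7,8,8,8,9,10,10,10,11,11,13,13,14,15,17,18]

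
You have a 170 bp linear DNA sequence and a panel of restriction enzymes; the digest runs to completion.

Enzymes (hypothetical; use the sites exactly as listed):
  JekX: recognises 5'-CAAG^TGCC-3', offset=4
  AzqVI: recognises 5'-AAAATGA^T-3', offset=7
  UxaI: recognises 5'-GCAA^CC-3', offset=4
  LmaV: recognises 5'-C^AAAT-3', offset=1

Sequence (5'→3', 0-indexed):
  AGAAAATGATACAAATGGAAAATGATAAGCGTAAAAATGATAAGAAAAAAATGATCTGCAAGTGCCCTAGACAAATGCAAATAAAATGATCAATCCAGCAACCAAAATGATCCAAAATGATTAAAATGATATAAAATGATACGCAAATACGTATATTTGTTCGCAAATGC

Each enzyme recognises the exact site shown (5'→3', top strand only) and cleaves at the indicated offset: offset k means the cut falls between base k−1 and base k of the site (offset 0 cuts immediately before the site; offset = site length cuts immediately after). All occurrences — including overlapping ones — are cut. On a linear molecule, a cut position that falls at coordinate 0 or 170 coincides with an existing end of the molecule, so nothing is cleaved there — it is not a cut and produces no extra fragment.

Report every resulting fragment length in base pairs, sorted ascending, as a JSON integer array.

[3,5,6,6,8,9,9,9,10,10,10,11,12,13,14,15,20]

Site scan:
  JekX (CAAGTGCC, off=4): starts [58] → cuts [62]
  AzqVI (AAAATGAT, off=7): starts [2, 18, 33, 47, 82, 103, 113, 122, 132] → cuts [9, 25, 40, 54, 89, 110, 120, 129, 139]
  UxaI (GCAACC, off=4): starts [97] → cuts [101]
  LmaV (CAAAT, off=1): starts [11, 71, 77, 143, 163] → cuts [12, 72, 78, 144, 164]

Pooled cuts: [9, 12, 25, 40, 54, 62, 72, 78, 89, 101, 110, 120, 129, 139, 144, 164]

Fragments:
  [0,9): 9 bp
  [9,12): 3 bp
  [12,25): 13 bp
  [25,40): 15 bp
  [40,54): 14 bp
  [54,62): 8 bp
  [62,72): 10 bp
  [72,78): 6 bp
  [78,89): 11 bp
  [89,101): 12 bp
  [101,110): 9 bp
  [110,120): 10 bp
  [120,129): 9 bp
  [129,139): 10 bp
  [139,144): 5 bp
  [144,164): 20 bp
  [164,170): 6 bp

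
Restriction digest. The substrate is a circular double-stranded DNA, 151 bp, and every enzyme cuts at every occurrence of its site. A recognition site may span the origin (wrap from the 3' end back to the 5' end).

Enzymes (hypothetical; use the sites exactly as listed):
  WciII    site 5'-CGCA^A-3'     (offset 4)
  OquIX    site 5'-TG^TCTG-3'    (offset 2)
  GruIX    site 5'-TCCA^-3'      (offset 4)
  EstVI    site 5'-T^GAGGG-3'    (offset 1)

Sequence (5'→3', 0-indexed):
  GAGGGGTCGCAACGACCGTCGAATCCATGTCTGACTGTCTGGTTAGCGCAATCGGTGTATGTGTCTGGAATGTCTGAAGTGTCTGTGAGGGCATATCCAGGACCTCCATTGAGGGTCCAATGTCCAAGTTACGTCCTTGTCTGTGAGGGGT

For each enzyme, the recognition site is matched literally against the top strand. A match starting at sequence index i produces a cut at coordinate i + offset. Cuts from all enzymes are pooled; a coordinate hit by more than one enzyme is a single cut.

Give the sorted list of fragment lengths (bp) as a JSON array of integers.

Scan for sites:
  WciII (CGCAA, off=4): starts [7, 46] → cuts [11, 50]
  OquIX (TGTCTG, off=2): starts [27, 35, 61, 70, 79, 137] → cuts [29, 37, 63, 72, 81, 139]
  GruIX (TCCA, off=4): starts [23, 95, 104, 115, 122] → cuts [27, 99, 108, 119, 126]
  EstVI (TGAGGG, off=1): starts [85, 109, 143, 150] → cuts [0, 86, 110, 144]

Pooled cuts: [0, 11, 27, 29, 37, 50, 63, 72, 81, 86, 99, 108, 110, 119, 126, 139, 144]

Fragment lengths:
  0→11: 11 bp
  11→27: 16 bp
  27→29: 2 bp
  29→37: 8 bp
  37→50: 13 bp
  50→63: 13 bp
  63→72: 9 bp
  72→81: 9 bp
  81→86: 5 bp
  86→99: 13 bp
  99→108: 9 bp
  108→110: 2 bp
  110→119: 9 bp
  119→126: 7 bp
  126→139: 13 bp
  139→144: 5 bp
  144→0 (wrap): 151-144+0 = 7 bp

[2,2,5,5,7,7,8,9,9,9,9,11,13,13,13,13,16]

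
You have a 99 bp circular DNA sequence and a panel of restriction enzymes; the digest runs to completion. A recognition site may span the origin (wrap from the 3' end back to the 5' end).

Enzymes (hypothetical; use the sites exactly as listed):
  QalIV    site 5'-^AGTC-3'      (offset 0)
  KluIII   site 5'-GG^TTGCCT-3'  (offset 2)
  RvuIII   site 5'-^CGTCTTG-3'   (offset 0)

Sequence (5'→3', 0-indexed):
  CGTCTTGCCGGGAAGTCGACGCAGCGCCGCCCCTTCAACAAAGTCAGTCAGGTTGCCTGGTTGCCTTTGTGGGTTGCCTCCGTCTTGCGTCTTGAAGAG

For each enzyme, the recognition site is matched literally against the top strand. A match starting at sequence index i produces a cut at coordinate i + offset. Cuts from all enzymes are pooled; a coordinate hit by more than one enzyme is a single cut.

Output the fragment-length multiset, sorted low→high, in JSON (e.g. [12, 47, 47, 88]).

Site scan:
  QalIV AGTC/0: at [13, 41, 45] ⇒ [13, 41, 45]
  KluIII GGTTGCCT/2: at [50, 58, 71] ⇒ [52, 60, 73]
  RvuIII CGTCTTG/0: at [0, 80, 87] ⇒ [0, 80, 87]

All cut coordinates (distinct, sorted): [0, 13, 41, 45, 52, 60, 73, 80, 87]

Fragments:
  0→13: 13 bp
  13→41: 28 bp
  41→45: 4 bp
  45→52: 7 bp
  52→60: 8 bp
  60→73: 13 bp
  73→80: 7 bp
  80→87: 7 bp
  87→0 (wrap): 99-87+0 = 12 bp

[4,7,7,7,8,12,13,13,28]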